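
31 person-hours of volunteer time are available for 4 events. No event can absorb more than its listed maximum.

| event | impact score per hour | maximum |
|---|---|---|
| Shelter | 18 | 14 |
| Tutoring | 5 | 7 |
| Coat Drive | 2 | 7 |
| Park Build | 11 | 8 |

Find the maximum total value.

379

Highest impact score per hour first: Shelter 18 > Park Build 11 > Tutoring 5 > Coat Drive 2.
Shelter: +14 to 14 (cap) → 17 left.
Give Park Build 8 to hit its cap of 8 → 9 left.
Tutoring takes 7 to reach its cap of 7 → 2 left.
Coat Drive has room for 7 but only 2 remain, so it gets 2.
Total = 18×14 + 5×7 + 2×2 + 11×8 = 379.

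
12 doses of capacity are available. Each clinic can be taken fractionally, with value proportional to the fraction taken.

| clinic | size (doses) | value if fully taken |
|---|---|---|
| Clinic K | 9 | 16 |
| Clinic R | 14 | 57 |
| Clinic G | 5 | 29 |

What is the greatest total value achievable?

Best value per unit of size first: Clinic G 29/5≈5.8, Clinic R 57/14≈4.07, Clinic K 16/9≈1.78.
All 5 doses of Clinic G fit (value 29) → 7 remain.
7 doses left: a 7/14 share of Clinic R gives 57×7/14 = 28.5.
Total value = 57.5.

57.5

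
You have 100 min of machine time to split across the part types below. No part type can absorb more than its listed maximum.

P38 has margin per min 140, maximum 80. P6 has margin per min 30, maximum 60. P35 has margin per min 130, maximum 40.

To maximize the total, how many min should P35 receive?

20

Rank by margin per min: P38 140 > P35 130 > P6 30.
Give P38 80 to hit its cap of 80 ; 20 left.
P35 has room for 40 but only 20 remain, so it gets 20.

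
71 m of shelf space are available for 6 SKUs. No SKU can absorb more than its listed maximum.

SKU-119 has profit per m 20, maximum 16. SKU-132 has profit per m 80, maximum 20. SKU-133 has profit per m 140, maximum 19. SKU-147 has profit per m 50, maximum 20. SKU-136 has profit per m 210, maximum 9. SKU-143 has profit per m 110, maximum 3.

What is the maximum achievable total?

Highest profit per m first: SKU-136 210 > SKU-133 140 > SKU-143 110 > SKU-132 80 > SKU-147 50 > SKU-119 20.
SKU-136 takes 9 to reach its cap of 9 ; 62 left.
SKU-133: +19 to 19 (cap) ; 43 left.
SKU-143: +3 to 3 (cap) ; 40 left.
Give SKU-132 20 to hit its cap of 20 ; 20 left.
SKU-147 takes 20 to reach its cap of 20 ; 0 left.
Total = 80×20 + 140×19 + 50×20 + 210×9 + 110×3 = 7480.

7480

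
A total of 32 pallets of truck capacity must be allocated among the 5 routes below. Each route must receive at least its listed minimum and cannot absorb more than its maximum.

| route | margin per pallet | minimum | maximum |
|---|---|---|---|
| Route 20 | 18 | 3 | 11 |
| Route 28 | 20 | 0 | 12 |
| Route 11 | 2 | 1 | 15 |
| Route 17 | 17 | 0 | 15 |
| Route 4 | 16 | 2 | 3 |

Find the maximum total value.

574

Meeting every minimum uses 3+0+1+0+2 = 6 pallets, leaving 26.
Order the routes by margin per pallet: Route 28 20 > Route 20 18 > Route 17 17 > Route 4 16 > Route 11 2.
Route 28 takes 12 more to reach its cap of 12 — 14 left.
Route 20: +8 to 11 (cap) — 6 left.
Only 6 left; Route 17 takes them to reach 6.
Total = 18×11 + 20×12 + 2×1 + 17×6 + 16×2 = 574.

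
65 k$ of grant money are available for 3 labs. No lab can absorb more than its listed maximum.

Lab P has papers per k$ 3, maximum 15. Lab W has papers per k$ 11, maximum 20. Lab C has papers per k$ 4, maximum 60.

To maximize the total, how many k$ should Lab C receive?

45

Highest papers per k$ first: Lab W 11 > Lab C 4 > Lab P 3.
Give Lab W 20 to hit its cap of 20 → 45 left.
Lab C: +45 (room for 60) → 45. Pool exhausted.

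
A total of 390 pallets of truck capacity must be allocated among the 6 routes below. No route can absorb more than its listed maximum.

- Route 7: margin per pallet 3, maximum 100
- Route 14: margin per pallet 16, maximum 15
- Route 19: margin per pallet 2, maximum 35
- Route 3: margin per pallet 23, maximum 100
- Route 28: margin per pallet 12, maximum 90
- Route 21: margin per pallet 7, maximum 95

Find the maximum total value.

Order the routes by margin per pallet: Route 3 23 > Route 14 16 > Route 28 12 > Route 21 7 > Route 7 3 > Route 19 2.
Give Route 3 100 to hit its cap of 100 → 290 left.
Give Route 14 15 to hit its cap of 15 → 275 left.
Route 28 takes 90 to reach its cap of 90 → 185 left.
Give Route 21 95 to hit its cap of 95 → 90 left.
Route 7: +90 (room for 100) → 90. Pool exhausted.
Total = 3×90 + 16×15 + 23×100 + 12×90 + 7×95 = 4555.

4555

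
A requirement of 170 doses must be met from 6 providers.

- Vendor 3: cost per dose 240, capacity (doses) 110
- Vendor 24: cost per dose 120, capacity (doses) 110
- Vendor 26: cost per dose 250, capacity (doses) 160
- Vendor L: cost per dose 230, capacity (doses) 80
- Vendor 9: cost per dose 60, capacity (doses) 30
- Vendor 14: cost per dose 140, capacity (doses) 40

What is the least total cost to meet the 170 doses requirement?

19200

Use providers in increasing cost order.
Vendor 9 (60): use full 30 → 140 doses to go.
Take 110 from Vendor 24 at 120 → need 30 more.
Take 30 from Vendor 14 at 140 to finish.
Vendor L, Vendor 3, Vendor 26: unused.
Cost = 30×60 + 110×120 + 30×140 = 19200.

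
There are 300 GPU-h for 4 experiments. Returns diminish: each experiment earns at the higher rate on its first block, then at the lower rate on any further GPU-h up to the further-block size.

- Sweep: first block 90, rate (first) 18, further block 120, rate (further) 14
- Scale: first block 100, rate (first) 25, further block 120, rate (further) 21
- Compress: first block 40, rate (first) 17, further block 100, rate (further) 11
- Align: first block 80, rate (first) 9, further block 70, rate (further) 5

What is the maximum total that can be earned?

6460

Order all 8 blocks by rate: Scale/first 25 > Scale/second 21 > Sweep/first 18 > Compress/first 17 > Sweep/second 14 > Compress/second 11 > Align/first 9 > Align/second 5.
Scale/first (25): +100 → 200 left.
Fill Scale second block (120 at 21) → 80 left.
Sweep/first: +80 of 90 at 18; pool empty.
Total = 25×100 + 21×120 + 18×80 = 6460.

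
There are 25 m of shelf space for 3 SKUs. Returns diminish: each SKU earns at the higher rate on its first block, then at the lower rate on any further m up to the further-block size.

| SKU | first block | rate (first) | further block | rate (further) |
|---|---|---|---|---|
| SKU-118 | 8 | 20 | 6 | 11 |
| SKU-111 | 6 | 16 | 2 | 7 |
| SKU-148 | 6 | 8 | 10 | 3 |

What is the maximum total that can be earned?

Treat each block as its own option and order by rate: SKU-118/tier1 20 > SKU-111/tier1 16 > SKU-118/tier2 11 > SKU-148/tier1 8 > SKU-111/tier2 7 > SKU-148/tier2 3.
Fill SKU-118 tier1 block (8 at 20) → 17 left.
SKU-111/tier1 (16): +6 → 11 left.
Fill SKU-118 tier2 block (6 at 11) → 5 left.
SKU-148/tier1: +5 of 6 at 8; pool empty.
Total = 20×8 + 16×6 + 11×6 + 8×5 = 362.

362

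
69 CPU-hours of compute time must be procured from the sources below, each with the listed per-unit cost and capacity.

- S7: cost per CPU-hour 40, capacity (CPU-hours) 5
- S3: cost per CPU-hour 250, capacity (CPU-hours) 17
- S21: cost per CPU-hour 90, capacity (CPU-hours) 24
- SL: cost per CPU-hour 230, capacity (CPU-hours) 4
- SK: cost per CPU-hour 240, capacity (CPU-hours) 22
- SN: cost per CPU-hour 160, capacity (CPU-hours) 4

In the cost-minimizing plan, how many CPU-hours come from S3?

Use sources in increasing cost order.
S7 at 40: take all 5 CPU-hours — 64 still needed.
S21 at 90: take all 24 CPU-hours — 40 still needed.
SN at 160: take all 4 CPU-hours — 36 still needed.
SL at 230: take all 4 CPU-hours — 32 still needed.
SK (240): use full 22 — 10 CPU-hours to go.
Take 10 from S3 at 250 to finish.

10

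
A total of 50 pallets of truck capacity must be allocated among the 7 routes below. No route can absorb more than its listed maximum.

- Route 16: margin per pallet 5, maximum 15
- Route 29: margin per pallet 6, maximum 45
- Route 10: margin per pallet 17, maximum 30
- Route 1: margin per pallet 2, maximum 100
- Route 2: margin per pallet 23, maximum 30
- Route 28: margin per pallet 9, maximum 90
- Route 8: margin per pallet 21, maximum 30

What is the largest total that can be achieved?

Highest margin per pallet first: Route 2 23 > Route 8 21 > Route 10 17 > Route 28 9 > Route 29 6 > Route 16 5 > Route 1 2.
Give Route 2 30 to hit its cap of 30 — 20 left.
Route 8: +20 (room for 30) → 20. Pool exhausted.
Total = 23×30 + 21×20 = 1110.

1110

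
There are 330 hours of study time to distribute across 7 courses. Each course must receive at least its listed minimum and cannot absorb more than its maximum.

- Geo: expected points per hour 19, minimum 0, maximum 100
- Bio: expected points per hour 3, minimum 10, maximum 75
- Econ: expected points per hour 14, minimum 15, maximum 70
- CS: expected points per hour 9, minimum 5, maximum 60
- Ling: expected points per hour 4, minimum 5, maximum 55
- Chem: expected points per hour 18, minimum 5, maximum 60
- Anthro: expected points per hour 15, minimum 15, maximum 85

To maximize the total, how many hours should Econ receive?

65

Meeting every minimum uses 0+10+15+5+5+5+15 = 55 hours, leaving 275.
Rank by expected points per hour: Geo 19 > Chem 18 > Anthro 15 > Econ 14 > CS 9 > Ling 4 > Bio 3.
Geo: +100 to 100 (cap) → 175 left.
Chem: +55 to 60 (cap) → 120 left.
Anthro: +70 to 85 (cap) → 50 left.
Only 50 left; Econ takes them to reach 65.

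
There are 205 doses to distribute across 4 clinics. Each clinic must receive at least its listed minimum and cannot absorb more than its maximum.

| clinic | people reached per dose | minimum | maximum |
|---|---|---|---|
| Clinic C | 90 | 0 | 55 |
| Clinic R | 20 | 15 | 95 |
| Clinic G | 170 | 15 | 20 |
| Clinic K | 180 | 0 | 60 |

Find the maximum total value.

Meeting every minimum uses 0+15+15+0 = 30 doses, leaving 175.
Rank by people reached per dose: Clinic K 180 > Clinic G 170 > Clinic C 90 > Clinic R 20.
Give Clinic K 60 more to hit its cap of 60 → 115 left.
Clinic G takes 5 more to reach its cap of 20 → 110 left.
Clinic C takes 55 more to reach its cap of 55 → 55 left.
Clinic R has room for 80 more but only 55 remain, so it gets 70.
Total = 90×55 + 20×70 + 170×20 + 180×60 = 20550.

20550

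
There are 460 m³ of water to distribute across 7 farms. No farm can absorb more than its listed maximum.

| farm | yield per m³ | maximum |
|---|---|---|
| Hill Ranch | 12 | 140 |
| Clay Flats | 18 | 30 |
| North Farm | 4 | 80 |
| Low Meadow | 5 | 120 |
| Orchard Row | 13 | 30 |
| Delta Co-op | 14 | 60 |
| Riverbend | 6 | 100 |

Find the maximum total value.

4550

Highest yield per m³ first: Clay Flats 18 > Delta Co-op 14 > Orchard Row 13 > Hill Ranch 12 > Riverbend 6 > Low Meadow 5 > North Farm 4.
Clay Flats takes 30 to reach its cap of 30 ; 430 left.
Delta Co-op: +60 to 60 (cap) ; 370 left.
Give Orchard Row 30 to hit its cap of 30 ; 340 left.
Hill Ranch takes 140 to reach its cap of 140 ; 200 left.
Riverbend takes 100 to reach its cap of 100 ; 100 left.
Low Meadow: +100 (room for 120) → 100. Pool exhausted.
Total = 12×140 + 18×30 + 5×100 + 13×30 + 14×60 + 6×100 = 4550.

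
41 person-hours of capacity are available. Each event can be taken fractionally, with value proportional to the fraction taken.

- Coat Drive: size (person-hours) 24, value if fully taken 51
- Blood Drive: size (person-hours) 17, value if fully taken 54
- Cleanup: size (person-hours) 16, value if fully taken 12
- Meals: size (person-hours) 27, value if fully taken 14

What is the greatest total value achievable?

105

Sort by value density: Blood Drive 54/17≈3.18, Coat Drive 51/24≈2.12, Cleanup 12/16≈0.75, Meals 14/27≈0.519.
Take all of Blood Drive (17 person-hours, value 54) — 24 person-hours left.
Coat Drive: take in full, 24 person-hours for value 51 — 0 left.
Total value = 105.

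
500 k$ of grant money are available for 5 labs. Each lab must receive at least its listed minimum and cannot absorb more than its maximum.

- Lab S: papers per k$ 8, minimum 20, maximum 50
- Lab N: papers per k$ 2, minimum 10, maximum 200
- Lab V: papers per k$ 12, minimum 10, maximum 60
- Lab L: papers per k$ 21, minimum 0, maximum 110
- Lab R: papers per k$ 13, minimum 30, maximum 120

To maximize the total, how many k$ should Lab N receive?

Meeting every minimum uses 20+10+10+0+30 = 70 k$, leaving 430.
Highest papers per k$ first: Lab L 21 > Lab R 13 > Lab V 12 > Lab S 8 > Lab N 2.
Lab L takes 110 more to reach its cap of 110 — 320 left.
Lab R takes 90 more to reach its cap of 120 — 230 left.
Lab V: +50 to 60 (cap) — 180 left.
Lab S: +30 to 50 (cap) — 150 left.
Lab N: +150 (room for 190) → 160. Pool exhausted.

160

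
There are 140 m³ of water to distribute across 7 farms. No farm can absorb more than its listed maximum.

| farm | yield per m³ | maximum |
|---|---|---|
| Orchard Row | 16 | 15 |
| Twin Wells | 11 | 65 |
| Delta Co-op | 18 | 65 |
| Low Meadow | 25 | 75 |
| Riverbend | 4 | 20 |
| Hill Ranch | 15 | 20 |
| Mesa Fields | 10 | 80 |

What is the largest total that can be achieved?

3045

Rank by yield per m³: Low Meadow 25 > Delta Co-op 18 > Orchard Row 16 > Hill Ranch 15 > Twin Wells 11 > Mesa Fields 10 > Riverbend 4.
Low Meadow: +75 to 75 (cap) → 65 left.
Delta Co-op: +65 to 65 (cap) → 0 left.
Total = 18×65 + 25×75 = 3045.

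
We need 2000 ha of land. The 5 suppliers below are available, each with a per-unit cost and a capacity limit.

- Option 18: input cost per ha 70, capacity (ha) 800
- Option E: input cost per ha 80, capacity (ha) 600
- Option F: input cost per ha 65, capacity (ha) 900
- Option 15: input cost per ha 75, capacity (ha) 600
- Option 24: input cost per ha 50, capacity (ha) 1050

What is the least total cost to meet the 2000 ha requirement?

Fill from the cheapest supplier first.
Option 24 (50): use full 1050 ; 950 ha to go.
Option F (65): use full 900 ; 50 ha to go.
Take 50 from Option 18 at 70 to finish.
Option 15, Option E: unused.
Cost = 1050×50 + 900×65 + 50×70 = 114500.

114500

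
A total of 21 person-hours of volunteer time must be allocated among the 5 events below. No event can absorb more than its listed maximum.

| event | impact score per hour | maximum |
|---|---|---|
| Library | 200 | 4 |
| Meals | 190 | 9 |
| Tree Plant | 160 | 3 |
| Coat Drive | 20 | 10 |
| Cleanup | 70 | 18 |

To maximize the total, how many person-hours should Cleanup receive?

Order the events by impact score per hour: Library 200 > Meals 190 > Tree Plant 160 > Cleanup 70 > Coat Drive 20.
Give Library 4 to hit its cap of 4 ; 17 left.
Meals takes 9 to reach its cap of 9 ; 8 left.
Give Tree Plant 3 to hit its cap of 3 ; 5 left.
Cleanup has room for 18 but only 5 remain, so it gets 5.

5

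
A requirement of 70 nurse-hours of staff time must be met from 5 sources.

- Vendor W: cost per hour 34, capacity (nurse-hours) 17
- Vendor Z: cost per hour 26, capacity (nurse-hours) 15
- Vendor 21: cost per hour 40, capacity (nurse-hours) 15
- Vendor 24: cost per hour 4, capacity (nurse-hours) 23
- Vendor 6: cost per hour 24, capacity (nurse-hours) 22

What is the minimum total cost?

Cheapest first:
Vendor 24 at 4: take all 23 nurse-hours — 47 still needed.
Take 22 from Vendor 6 at 24 — need 25 more.
Vendor Z at 26: take all 15 nurse-hours — 10 still needed.
Take 10 from Vendor W at 34 to finish.
Vendor 21: unused.
Cost = 23×4 + 22×24 + 15×26 + 10×34 = 1350.

1350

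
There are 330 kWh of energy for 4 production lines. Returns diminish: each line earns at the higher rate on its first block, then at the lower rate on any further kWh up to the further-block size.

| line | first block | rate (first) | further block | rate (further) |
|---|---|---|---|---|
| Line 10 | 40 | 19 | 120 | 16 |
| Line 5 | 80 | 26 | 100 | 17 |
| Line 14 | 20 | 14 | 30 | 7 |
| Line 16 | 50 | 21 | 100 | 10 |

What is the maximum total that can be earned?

6550

Order all 8 blocks by rate: Line 5/T1 26 > Line 16/T1 21 > Line 10/T1 19 > Line 5/T2 17 > Line 10/T2 16 > Line 14/T1 14 > Line 16/T2 10 > Line 14/T2 7.
Fill Line 5 T1 block (80 at 26) ; 250 left.
Fill Line 16 T1 block (50 at 21) ; 200 left.
Line 10/T1 (19): +40 ; 160 left.
Line 5 T2 at 17: fill all 100 ; 60 left.
Line 10/T2: +60 of 120 at 16; pool empty.
Total = 26×80 + 21×50 + 19×40 + 17×100 + 16×60 = 6550.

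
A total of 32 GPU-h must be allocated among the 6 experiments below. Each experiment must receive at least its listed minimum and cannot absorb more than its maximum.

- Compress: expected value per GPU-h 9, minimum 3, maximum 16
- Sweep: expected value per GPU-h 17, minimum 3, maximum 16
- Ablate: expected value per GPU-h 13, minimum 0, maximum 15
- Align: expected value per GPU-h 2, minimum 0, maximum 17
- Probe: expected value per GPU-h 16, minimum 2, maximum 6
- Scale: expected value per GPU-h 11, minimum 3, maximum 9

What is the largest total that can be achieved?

480

Meeting every minimum uses 3+3+0+0+2+3 = 11 GPU-h, leaving 21.
Order the experiments by expected value per GPU-h: Sweep 17 > Probe 16 > Ablate 13 > Scale 11 > Compress 9 > Align 2.
Sweep takes 13 more to reach its cap of 16 → 8 left.
Give Probe 4 more to hit its cap of 6 → 4 left.
Ablate: +4 (room for 15) → 4. Pool exhausted.
Total = 9×3 + 17×16 + 13×4 + 16×6 + 11×3 = 480.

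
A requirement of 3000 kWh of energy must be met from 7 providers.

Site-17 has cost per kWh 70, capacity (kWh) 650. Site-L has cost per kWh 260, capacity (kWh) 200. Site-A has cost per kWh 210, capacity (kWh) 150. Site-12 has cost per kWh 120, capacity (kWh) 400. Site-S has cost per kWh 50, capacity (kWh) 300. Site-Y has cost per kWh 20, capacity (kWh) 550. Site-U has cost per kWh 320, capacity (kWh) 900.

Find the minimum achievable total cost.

443000

Fill from the cheapest provider first.
Site-Y (20): use full 550 → 2450 kWh to go.
Take 300 from Site-S at 50 → need 2150 more.
Take 650 from Site-17 at 70 → need 1500 more.
Site-12 at 120: take all 400 kWh → 1100 still needed.
Site-A at 210: take all 150 kWh → 950 still needed.
Site-L (260): use full 200 → 750 kWh to go.
Take 750 from Site-U at 320 to finish.
Cost = 550×20 + 300×50 + 650×70 + 400×120 + 150×210 + 200×260 + 750×320 = 443000.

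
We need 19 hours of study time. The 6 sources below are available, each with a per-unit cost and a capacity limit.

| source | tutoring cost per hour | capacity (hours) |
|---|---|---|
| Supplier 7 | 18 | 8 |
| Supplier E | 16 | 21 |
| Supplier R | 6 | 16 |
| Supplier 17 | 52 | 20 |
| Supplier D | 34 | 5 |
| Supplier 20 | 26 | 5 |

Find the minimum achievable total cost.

Fill from the cheapest source first.
Supplier R at 6: take all 16 hours → 3 still needed.
Take 3 from Supplier E at 16 to finish.
Supplier 7, Supplier 20, Supplier D, Supplier 17: unused.
Cost = 16×6 + 3×16 = 144.

144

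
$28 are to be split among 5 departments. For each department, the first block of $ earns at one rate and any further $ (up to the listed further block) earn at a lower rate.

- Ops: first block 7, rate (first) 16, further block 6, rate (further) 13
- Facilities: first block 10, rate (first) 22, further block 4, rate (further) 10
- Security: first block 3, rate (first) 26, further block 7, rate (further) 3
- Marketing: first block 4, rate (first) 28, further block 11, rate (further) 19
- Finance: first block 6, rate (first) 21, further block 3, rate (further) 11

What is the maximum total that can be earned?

631

Order all 10 blocks by rate: Marketing/tier1 28 > Security/tier1 26 > Facilities/tier1 22 > Finance/tier1 21 > Marketing/tier2 19 > Ops/tier1 16 > Ops/tier2 13 > Finance/tier2 11 > Facilities/tier2 10 > Security/tier2 3.
Marketing/tier1 (28): +4 ; 24 left.
Security/tier1 (26): +3 ; 21 left.
Facilities/tier1 (22): +10 ; 11 left.
Finance tier1 at 21: fill all 6 ; 5 left.
5 remain; put them into Marketing tier2 at 19.
Total = 28×4 + 26×3 + 22×10 + 21×6 + 19×5 = 631.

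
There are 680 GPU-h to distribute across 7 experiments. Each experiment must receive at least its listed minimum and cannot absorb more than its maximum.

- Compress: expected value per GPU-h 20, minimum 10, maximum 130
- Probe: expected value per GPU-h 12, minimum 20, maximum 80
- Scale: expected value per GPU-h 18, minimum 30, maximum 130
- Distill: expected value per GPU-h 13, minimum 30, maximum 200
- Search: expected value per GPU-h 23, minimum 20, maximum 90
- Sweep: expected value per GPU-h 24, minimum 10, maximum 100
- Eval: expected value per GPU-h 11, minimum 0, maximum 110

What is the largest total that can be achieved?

Meeting every minimum uses 10+20+30+30+20+10+0 = 120 GPU-h, leaving 560.
Rank by expected value per GPU-h: Sweep 24 > Search 23 > Compress 20 > Scale 18 > Distill 13 > Probe 12 > Eval 11.
Sweep: +90 to 100 (cap) — 470 left.
Give Search 70 more to hit its cap of 90 — 400 left.
Compress: +120 to 130 (cap) — 280 left.
Scale takes 100 more to reach its cap of 130 — 180 left.
Distill: +170 to 200 (cap) — 10 left.
Probe has room for 60 more but only 10 remain, so it gets 30.
Total = 20×130 + 12×30 + 18×130 + 13×200 + 23×90 + 24×100 = 12370.

12370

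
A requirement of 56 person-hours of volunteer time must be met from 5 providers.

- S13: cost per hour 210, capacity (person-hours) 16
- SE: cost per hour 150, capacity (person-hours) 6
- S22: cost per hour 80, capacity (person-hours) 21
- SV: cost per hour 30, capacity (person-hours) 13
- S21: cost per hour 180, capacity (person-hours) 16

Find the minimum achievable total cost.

Use providers in increasing cost order.
SV (30): use full 13 ; 43 person-hours to go.
S22 at 80: take all 21 person-hours ; 22 still needed.
Take 6 from SE at 150 ; need 16 more.
Take 16 from S21 at 180 ; need 0 more.
S13: unused.
Cost = 13×30 + 21×80 + 6×150 + 16×180 = 5850.

5850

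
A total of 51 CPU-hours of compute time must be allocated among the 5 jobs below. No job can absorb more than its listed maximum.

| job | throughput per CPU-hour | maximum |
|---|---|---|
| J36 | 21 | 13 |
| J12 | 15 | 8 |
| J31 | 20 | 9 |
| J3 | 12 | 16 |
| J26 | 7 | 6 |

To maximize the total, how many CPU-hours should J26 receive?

5

Rank by throughput per CPU-hour: J36 21 > J31 20 > J12 15 > J3 12 > J26 7.
Give J36 13 to hit its cap of 13 — 38 left.
J31 takes 9 to reach its cap of 9 — 29 left.
J12 takes 8 to reach its cap of 8 — 21 left.
Give J3 16 to hit its cap of 16 — 5 left.
Only 5 left; J26 takes them to reach 5.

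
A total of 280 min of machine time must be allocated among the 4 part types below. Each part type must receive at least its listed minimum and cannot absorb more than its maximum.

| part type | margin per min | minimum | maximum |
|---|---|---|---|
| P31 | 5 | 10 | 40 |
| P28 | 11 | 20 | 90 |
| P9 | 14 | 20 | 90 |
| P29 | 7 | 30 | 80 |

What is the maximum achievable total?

Meeting every minimum uses 10+20+20+30 = 80 min, leaving 200.
Order the part types by margin per min: P9 14 > P28 11 > P29 7 > P31 5.
P9: +70 to 90 (cap) — 130 left.
Give P28 70 more to hit its cap of 90 — 60 left.
P29 takes 50 more to reach its cap of 80 — 10 left.
P31 has room for 30 more but only 10 remain, so it gets 20.
Total = 5×20 + 11×90 + 14×90 + 7×80 = 2910.

2910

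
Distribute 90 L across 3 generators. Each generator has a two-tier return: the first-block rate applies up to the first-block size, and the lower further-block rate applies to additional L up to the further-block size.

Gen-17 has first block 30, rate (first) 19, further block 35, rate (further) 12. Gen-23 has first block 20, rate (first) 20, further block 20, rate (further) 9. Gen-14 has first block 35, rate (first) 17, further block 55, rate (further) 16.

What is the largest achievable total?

1645

Rank every tier by rate: Gen-23/T1 20 > Gen-17/T1 19 > Gen-14/T1 17 > Gen-14/T2 16 > Gen-17/T2 12 > Gen-23/T2 9.
Fill Gen-23 T1 block (20 at 20) → 70 left.
Gen-17/T1 (19): +30 → 40 left.
Gen-14 T1 at 17: fill all 35 → 5 left.
Gen-14/T2: +5 of 55 at 16; pool empty.
Total = 20×20 + 19×30 + 17×35 + 16×5 = 1645.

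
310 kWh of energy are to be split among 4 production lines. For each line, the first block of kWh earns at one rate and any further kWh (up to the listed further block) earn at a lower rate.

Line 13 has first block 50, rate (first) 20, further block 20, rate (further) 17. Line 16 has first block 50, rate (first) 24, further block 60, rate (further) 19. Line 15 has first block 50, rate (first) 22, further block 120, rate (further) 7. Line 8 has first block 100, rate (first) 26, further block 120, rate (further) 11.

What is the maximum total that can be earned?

7040

Rank every tier by rate: Line 8/tier1 26 > Line 16/tier1 24 > Line 15/tier1 22 > Line 13/tier1 20 > Line 16/tier2 19 > Line 13/tier2 17 > Line 8/tier2 11 > Line 15/tier2 7.
Line 8 tier1 at 26: fill all 100 ; 210 left.
Line 16 tier1 at 24: fill all 50 ; 160 left.
Line 15/tier1 (22): +50 ; 110 left.
Line 13 tier1 at 20: fill all 50 ; 60 left.
Line 16/tier2 (19): +60 ; 0 left.
Total = 26×100 + 24×50 + 22×50 + 20×50 + 19×60 = 7040.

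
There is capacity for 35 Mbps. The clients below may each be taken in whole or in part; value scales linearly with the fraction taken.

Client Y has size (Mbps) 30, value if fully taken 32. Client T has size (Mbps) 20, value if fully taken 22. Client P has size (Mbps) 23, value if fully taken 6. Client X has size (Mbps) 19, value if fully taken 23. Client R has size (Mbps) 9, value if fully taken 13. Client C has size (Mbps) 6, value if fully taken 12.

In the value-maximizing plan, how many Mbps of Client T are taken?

1

Best value per unit of size first: Client C 12/6≈2, Client R 13/9≈1.44, Client X 23/19≈1.21, Client T 22/20≈1.1, Client Y 32/30≈1.07, Client P 6/23≈0.261.
Take all of Client C (6 Mbps, value 12) ; 29 Mbps left.
Take all of Client R (9 Mbps, value 13) ; 20 Mbps left.
Take all of Client X (19 Mbps, value 23) ; 1 Mbps left.
Only 1 Mbps remain; take 1/20 of Client T for value 22×1/20 = 1.1.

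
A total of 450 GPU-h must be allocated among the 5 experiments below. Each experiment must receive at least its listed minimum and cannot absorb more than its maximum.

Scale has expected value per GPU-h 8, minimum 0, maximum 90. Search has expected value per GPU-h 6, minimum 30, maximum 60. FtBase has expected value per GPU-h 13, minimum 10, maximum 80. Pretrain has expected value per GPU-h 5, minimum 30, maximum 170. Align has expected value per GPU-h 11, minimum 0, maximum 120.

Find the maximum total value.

3940

Meeting every minimum uses 0+30+10+30+0 = 70 GPU-h, leaving 380.
Highest expected value per GPU-h first: FtBase 13 > Align 11 > Scale 8 > Search 6 > Pretrain 5.
Give FtBase 70 more to hit its cap of 80 — 310 left.
Give Align 120 more to hit its cap of 120 — 190 left.
Scale takes 90 more to reach its cap of 90 — 100 left.
Search takes 30 more to reach its cap of 60 — 70 left.
Pretrain: +70 (room for 140) → 100. Pool exhausted.
Total = 8×90 + 6×60 + 13×80 + 5×100 + 11×120 = 3940.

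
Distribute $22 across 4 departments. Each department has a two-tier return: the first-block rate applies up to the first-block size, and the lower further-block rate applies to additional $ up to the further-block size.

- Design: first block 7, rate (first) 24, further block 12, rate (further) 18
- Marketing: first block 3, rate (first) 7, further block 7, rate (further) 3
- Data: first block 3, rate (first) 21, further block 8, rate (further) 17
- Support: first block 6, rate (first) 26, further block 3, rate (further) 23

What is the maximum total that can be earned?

Treat each block as its own option and order by rate: Support/tier1 26 > Design/tier1 24 > Support/tier2 23 > Data/tier1 21 > Design/tier2 18 > Data/tier2 17 > Marketing/tier1 7 > Marketing/tier2 3.
Support tier1 at 26: fill all 6 → 16 left.
Design tier1 at 24: fill all 7 → 9 left.
Support/tier2 (23): +3 → 6 left.
Fill Data tier1 block (3 at 21) → 3 left.
3 remain; put them into Design tier2 at 18.
Total = 26×6 + 24×7 + 23×3 + 21×3 + 18×3 = 510.

510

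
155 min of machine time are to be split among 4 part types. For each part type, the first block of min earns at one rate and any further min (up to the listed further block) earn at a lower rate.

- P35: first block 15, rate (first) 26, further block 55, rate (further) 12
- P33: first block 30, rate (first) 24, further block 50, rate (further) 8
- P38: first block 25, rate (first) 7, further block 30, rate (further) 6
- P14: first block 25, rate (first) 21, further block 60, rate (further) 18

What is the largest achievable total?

Rank every tier by rate: P35/first 26 > P33/first 24 > P14/first 21 > P14/second 18 > P35/second 12 > P33/second 8 > P38/first 7 > P38/second 6.
P35 first at 26: fill all 15 → 140 left.
Fill P33 first block (30 at 24) → 110 left.
Fill P14 first block (25 at 21) → 85 left.
P14/second (18): +60 → 25 left.
P35/second: +25 of 55 at 12; pool empty.
Total = 26×15 + 24×30 + 21×25 + 18×60 + 12×25 = 3015.

3015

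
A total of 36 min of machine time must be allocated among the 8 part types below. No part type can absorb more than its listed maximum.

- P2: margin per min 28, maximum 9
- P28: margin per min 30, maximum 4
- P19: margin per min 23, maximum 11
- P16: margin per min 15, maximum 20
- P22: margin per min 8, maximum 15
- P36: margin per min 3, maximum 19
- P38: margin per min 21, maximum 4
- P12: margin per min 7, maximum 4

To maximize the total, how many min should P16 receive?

Order the part types by margin per min: P28 30 > P2 28 > P19 23 > P38 21 > P16 15 > P22 8 > P12 7 > P36 3.
P28: +4 to 4 (cap) — 32 left.
Give P2 9 to hit its cap of 9 — 23 left.
Give P19 11 to hit its cap of 11 — 12 left.
P38: +4 to 4 (cap) — 8 left.
P16 has room for 20 but only 8 remain, so it gets 8.

8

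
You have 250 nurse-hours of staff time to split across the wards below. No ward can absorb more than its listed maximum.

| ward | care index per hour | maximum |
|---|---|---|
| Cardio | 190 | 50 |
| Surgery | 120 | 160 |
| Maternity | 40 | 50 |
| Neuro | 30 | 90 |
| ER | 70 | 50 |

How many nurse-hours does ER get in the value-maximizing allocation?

Rank by care index per hour: Cardio 190 > Surgery 120 > ER 70 > Maternity 40 > Neuro 30.
Give Cardio 50 to hit its cap of 50 → 200 left.
Surgery: +160 to 160 (cap) → 40 left.
ER: +40 (room for 50) → 40. Pool exhausted.

40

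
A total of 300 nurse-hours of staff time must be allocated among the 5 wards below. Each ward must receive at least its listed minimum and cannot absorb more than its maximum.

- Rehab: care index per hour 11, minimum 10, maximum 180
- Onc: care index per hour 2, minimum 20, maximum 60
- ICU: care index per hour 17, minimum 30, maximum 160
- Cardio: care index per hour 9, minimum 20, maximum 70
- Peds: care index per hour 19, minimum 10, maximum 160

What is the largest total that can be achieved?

Meeting every minimum uses 10+20+30+20+10 = 90 nurse-hours, leaving 210.
Order the wards by care index per hour: Peds 19 > ICU 17 > Rehab 11 > Cardio 9 > Onc 2.
Give Peds 150 more to hit its cap of 160 ; 60 left.
Only 60 left; ICU takes them to reach 90.
Total = 11×10 + 2×20 + 17×90 + 9×20 + 19×160 = 4900.

4900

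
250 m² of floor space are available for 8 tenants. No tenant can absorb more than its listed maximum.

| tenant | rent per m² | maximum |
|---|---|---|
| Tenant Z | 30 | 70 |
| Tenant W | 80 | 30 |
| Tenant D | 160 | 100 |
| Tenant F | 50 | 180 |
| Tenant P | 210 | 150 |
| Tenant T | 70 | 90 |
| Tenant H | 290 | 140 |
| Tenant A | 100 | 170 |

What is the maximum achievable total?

Highest rent per m² first: Tenant H 290 > Tenant P 210 > Tenant D 160 > Tenant A 100 > Tenant W 80 > Tenant T 70 > Tenant F 50 > Tenant Z 30.
Tenant H takes 140 to reach its cap of 140 → 110 left.
Tenant P has room for 150 but only 110 remain, so it gets 110.
Total = 210×110 + 290×140 = 63700.

63700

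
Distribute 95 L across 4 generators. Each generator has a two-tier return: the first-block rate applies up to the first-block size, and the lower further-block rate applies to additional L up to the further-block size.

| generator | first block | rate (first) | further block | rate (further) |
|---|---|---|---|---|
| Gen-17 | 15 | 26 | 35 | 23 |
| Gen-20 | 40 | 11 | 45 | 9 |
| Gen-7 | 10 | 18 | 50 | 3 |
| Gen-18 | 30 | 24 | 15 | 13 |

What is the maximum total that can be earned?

Treat each block as its own option and order by rate: Gen-17/T1 26 > Gen-18/T1 24 > Gen-17/T2 23 > Gen-7/T1 18 > Gen-18/T2 13 > Gen-20/T1 11 > Gen-20/T2 9 > Gen-7/T2 3.
Gen-17 T1 at 26: fill all 15 → 80 left.
Fill Gen-18 T1 block (30 at 24) → 50 left.
Gen-17 T2 at 23: fill all 35 → 15 left.
Fill Gen-7 T1 block (10 at 18) → 5 left.
Gen-18/T2: +5 of 15 at 13; pool empty.
Total = 26×15 + 24×30 + 23×35 + 18×10 + 13×5 = 2160.

2160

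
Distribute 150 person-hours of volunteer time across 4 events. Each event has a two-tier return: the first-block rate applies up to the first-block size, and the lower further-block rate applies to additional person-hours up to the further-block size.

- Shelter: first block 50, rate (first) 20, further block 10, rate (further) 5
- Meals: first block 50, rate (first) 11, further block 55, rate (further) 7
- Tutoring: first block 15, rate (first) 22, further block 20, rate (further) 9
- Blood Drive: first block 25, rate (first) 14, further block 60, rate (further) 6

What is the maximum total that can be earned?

2320

Order all 8 blocks by rate: Tutoring/T1 22 > Shelter/T1 20 > Blood Drive/T1 14 > Meals/T1 11 > Tutoring/T2 9 > Meals/T2 7 > Blood Drive/T2 6 > Shelter/T2 5.
Tutoring T1 at 22: fill all 15 → 135 left.
Shelter/T1 (20): +50 → 85 left.
Blood Drive T1 at 14: fill all 25 → 60 left.
Fill Meals T1 block (50 at 11) → 10 left.
Tutoring/T2: +10 of 20 at 9; pool empty.
Total = 22×15 + 20×50 + 14×25 + 11×50 + 9×10 = 2320.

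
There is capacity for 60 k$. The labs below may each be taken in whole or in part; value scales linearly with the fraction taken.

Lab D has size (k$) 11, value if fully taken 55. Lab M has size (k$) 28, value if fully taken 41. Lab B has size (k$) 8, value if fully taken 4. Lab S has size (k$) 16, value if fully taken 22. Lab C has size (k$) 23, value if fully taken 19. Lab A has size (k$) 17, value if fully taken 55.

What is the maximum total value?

156.5

Best value per unit of size first: Lab D 55/11≈5, Lab A 55/17≈3.24, Lab M 41/28≈1.46, Lab S 22/16≈1.38, Lab C 19/23≈0.826, Lab B 4/8≈0.5.
All 11 k$ of Lab D fit (value 55) ; 49 remain.
Lab A: take in full, 17 k$ for value 55 ; 32 left.
Lab M: take in full, 28 k$ for value 41 ; 4 left.
4 k$ left: a 4/16 share of Lab S gives 22×4/16 = 5.5.
Total value = 156.5.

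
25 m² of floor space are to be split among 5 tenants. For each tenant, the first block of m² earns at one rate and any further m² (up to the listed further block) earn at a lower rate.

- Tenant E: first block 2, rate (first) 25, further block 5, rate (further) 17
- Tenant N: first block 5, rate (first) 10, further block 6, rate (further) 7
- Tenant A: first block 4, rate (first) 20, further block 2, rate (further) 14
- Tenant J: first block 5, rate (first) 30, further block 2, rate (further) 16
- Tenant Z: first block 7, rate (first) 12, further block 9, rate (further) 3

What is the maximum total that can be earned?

485

Rank every tier by rate: Tenant J/T1 30 > Tenant E/T1 25 > Tenant A/T1 20 > Tenant E/T2 17 > Tenant J/T2 16 > Tenant A/T2 14 > Tenant Z/T1 12 > Tenant N/T1 10 > Tenant N/T2 7 > Tenant Z/T2 3.
Tenant J T1 at 30: fill all 5 ; 20 left.
Tenant E/T1 (25): +2 ; 18 left.
Tenant A/T1 (20): +4 ; 14 left.
Tenant E/T2 (17): +5 ; 9 left.
Tenant J T2 at 16: fill all 2 ; 7 left.
Tenant A/T2 (14): +2 ; 5 left.
5 remain; put them into Tenant Z T1 at 12.
Total = 30×5 + 25×2 + 20×4 + 17×5 + 16×2 + 14×2 + 12×5 = 485.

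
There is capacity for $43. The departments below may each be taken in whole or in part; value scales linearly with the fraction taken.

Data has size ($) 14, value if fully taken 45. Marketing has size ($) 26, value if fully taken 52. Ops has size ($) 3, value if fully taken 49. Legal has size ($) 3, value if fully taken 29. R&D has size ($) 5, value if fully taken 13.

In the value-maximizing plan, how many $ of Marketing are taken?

Best value per unit of size first: Ops 49/3≈16.3, Legal 29/3≈9.67, Data 45/14≈3.21, R&D 13/5≈2.6, Marketing 52/26≈2.
Ops: take in full, 3 $ for value 49 → 40 left.
Take all of Legal (3 $, value 29) → 37 $ left.
Data: take in full, 14 $ for value 45 → 23 left.
R&D: take in full, 5 $ for value 13 → 18 left.
18 $ left: a 18/26 share of Marketing gives 52×18/26 = 36.

18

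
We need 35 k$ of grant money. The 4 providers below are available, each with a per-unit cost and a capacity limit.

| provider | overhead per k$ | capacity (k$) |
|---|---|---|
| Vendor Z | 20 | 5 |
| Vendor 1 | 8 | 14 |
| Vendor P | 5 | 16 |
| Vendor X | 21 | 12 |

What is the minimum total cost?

292

Fill from the cheapest provider first.
Vendor P at 5: take all 16 k$ ; 19 still needed.
Vendor 1 (8): use full 14 ; 5 k$ to go.
Take 5 from Vendor Z at 20 ; need 0 more.
Vendor X: unused.
Cost = 16×5 + 14×8 + 5×20 = 292.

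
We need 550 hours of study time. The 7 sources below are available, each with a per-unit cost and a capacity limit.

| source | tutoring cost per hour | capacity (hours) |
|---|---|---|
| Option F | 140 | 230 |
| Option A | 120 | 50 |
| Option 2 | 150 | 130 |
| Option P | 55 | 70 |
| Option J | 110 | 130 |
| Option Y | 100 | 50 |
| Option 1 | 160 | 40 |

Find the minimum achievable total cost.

Fill from the cheapest source first.
Take 70 from Option P at 55 → need 480 more.
Option Y at 100: take all 50 hours → 430 still needed.
Option J at 110: take all 130 hours → 300 still needed.
Option A at 120: take all 50 hours → 250 still needed.
Take 230 from Option F at 140 → need 20 more.
Take 20 from Option 2 at 150 to finish.
Option 1: unused.
Cost = 70×55 + 50×100 + 130×110 + 50×120 + 230×140 + 20×150 = 64350.

64350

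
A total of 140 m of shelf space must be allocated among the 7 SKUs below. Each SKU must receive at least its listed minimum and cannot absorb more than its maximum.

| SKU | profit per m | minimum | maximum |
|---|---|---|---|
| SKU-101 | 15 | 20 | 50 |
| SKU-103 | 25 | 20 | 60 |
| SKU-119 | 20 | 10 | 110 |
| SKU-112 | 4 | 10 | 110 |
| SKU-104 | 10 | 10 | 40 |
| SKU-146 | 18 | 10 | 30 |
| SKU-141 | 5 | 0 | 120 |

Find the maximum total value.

2720

Meeting every minimum uses 20+20+10+10+10+10+0 = 80 m, leaving 60.
Order the SKUs by profit per m: SKU-103 25 > SKU-119 20 > SKU-146 18 > SKU-101 15 > SKU-104 10 > SKU-141 5 > SKU-112 4.
Give SKU-103 40 more to hit its cap of 60 ; 20 left.
Only 20 left; SKU-119 takes them to reach 30.
Total = 15×20 + 25×60 + 20×30 + 4×10 + 10×10 + 18×10 = 2720.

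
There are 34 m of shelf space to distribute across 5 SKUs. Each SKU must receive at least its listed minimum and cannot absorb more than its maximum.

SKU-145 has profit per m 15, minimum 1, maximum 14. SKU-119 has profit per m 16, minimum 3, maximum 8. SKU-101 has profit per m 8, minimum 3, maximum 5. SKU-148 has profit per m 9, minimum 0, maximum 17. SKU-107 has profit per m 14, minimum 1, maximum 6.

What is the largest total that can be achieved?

Meeting every minimum uses 1+3+3+0+1 = 8 m, leaving 26.
Order the SKUs by profit per m: SKU-119 16 > SKU-145 15 > SKU-107 14 > SKU-148 9 > SKU-101 8.
Give SKU-119 5 more to hit its cap of 8 — 21 left.
SKU-145: +13 to 14 (cap) — 8 left.
SKU-107 takes 5 more to reach its cap of 6 — 3 left.
Only 3 left; SKU-148 takes them to reach 3.
Total = 15×14 + 16×8 + 8×3 + 9×3 + 14×6 = 473.

473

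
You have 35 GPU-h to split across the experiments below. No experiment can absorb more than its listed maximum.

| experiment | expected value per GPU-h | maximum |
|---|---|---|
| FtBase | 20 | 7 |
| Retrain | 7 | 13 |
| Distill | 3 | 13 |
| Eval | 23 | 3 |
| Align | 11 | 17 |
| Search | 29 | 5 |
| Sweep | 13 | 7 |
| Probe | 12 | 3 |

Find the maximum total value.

Order the experiments by expected value per GPU-h: Search 29 > Eval 23 > FtBase 20 > Sweep 13 > Probe 12 > Align 11 > Retrain 7 > Distill 3.
Give Search 5 to hit its cap of 5 → 30 left.
Give Eval 3 to hit its cap of 3 → 27 left.
Give FtBase 7 to hit its cap of 7 → 20 left.
Sweep: +7 to 7 (cap) → 13 left.
Probe: +3 to 3 (cap) → 10 left.
Align has room for 17 but only 10 remain, so it gets 10.
Total = 20×7 + 23×3 + 11×10 + 29×5 + 13×7 + 12×3 = 591.

591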